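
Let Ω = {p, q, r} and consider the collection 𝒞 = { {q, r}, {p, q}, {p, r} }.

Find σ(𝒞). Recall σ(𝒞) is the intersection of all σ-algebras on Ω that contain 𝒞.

Seed the family with 𝒞 together with ∅ and Ω: { {}, {p, q}, {p, r}, {q, r}, Ω }.
Round 1. New:
  {p}  = ᶜ of {q, r}
  {q}  = ᶜ of {p, r}
  {r}  = ᶜ of {p, q}
  — 8 sets.
Round 2: stable.

Hence σ(𝒞) has 8 members: { {}, {p}, {q}, {r}, {p, q}, {p, r}, {q, r}, Ω }.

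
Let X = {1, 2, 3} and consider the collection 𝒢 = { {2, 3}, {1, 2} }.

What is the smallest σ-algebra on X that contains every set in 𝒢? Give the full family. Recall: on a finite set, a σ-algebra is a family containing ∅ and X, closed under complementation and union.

Seed the family with 𝒢 together with ∅ and X: { {}, {1, 2}, {2, 3}, X }.
Round 1 adds 2:
  {1}  = complement {2, 3}
  {3}  = complement {1, 2}
  [6 total]
Round 2. New:
  {1, 3}  = {3} ∪ {1}
  [7 total]
Round 3: 1 new —
  {2}  = complement {1, 3}
  [8 total]
Round 4: closed — nothing new.

Therefore σ(𝒢) = { {}, {1}, {2}, {3}, {1, 2}, {1, 3}, {2, 3}, X } (|σ(𝒢)| = 8).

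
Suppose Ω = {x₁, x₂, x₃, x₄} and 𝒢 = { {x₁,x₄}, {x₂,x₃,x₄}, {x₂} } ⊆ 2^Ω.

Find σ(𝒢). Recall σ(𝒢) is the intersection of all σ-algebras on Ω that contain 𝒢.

σ(𝒢) = { {}, {x₁}, {x₂}, {x₃}, {x₄}, {x₁,x₂}, {x₁,x₃}, {x₁,x₄}, {x₂,x₃}, {x₂,x₄}, {x₃,x₄}, {x₁,x₂,x₃}, {x₁,x₂,x₄}, {x₁,x₃,x₄}, {x₂,x₃,x₄}, Ω }

Working:
Start: 𝒢 ∪ {∅, Ω} = { {}, {x₂}, {x₁,x₄}, {x₂,x₃,x₄}, Ω }.
Step 1: +4 →
  {x₁}  = complement {x₂,x₃,x₄}
  {x₂,x₃}  = complement {x₁,x₄}
  {x₁,x₂,x₄}  = {x₁,x₄} ∪ {x₂}
  {x₁,x₃,x₄}  = complement {x₂}
  — 9 sets.
Step 2 (3 new):
  {x₃}  = complement {x₁,x₂,x₄}
  {x₁,x₂}  = {x₂} ∪ {x₁}
  {x₁,x₂,x₃}  = {x₂,x₃} ∪ {x₁}
  — 12 sets.
Step 3 adds 3:
  {x₄}  = complement {x₁,x₂,x₃}
  {x₁,x₃}  = {x₃} ∪ {x₁}
  {x₃,x₄}  = complement {x₁,x₂}
  — 15 sets.
Step 4. New:
  {x₂,x₄}  = complement {x₁,x₃}
  — 16 sets.
Step 5: closed — nothing new.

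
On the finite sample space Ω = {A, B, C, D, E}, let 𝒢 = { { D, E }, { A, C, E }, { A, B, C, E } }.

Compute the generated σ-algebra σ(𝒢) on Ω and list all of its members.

Initial family (5 sets): { ∅, { D, E }, { A, C, E }, { A, B, C, E }, Ω }.
Step 1 (4 new):
  { D }  = complement { A, B, C, E }
  { B, D }  = complement { A, C, E }
  { A, B, C }  = complement { D, E }
  { A, C, D, E }  = { D, E } ∪ { A, C, E }
  — 9 sets.
Step 2. New:
  { B }  = complement { A, C, D, E }
  { B, D, E }  = { D, E } ∪ { B, D }
  { A, B, C, D }  = { A, B, C } ∪ { D }
  — 12 sets.
Step 3 adds 2:
  { E }  = complement { A, B, C, D }
  { A, C }  = complement { B, D, E }
  — 14 sets.
Step 4. New:
  { B, E }  = { B } ∪ { E }
  { A, C, D }  = { A, C } ∪ { D }
  — 16 sets.
Step 5: no new sets; the family is a σ-algebra.

|σ(𝒢)| = 16.  σ(𝒢) = { ∅, { B }, { D }, { E }, { A, C }, { B, D }, { B, E }, { D, E }, { A, B, C }, { A, C, D }, { A, C, E }, { B, D, E }, { A, B, C, D }, { A, B, C, E }, { A, C, D, E }, Ω }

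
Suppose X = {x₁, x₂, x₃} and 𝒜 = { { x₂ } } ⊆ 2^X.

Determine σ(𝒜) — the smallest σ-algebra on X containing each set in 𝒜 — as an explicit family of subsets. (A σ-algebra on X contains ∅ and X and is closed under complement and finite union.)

Initial family (3 sets): { {  }, { x₂ }, X }.
Round 1: +1 →
  { x₁, x₃ }  = ᶜ of { x₂ }
  — 4 sets.
Round 2: stable.

σ(𝒜) = { {  }, { x₂ }, { x₁, x₃ }, X }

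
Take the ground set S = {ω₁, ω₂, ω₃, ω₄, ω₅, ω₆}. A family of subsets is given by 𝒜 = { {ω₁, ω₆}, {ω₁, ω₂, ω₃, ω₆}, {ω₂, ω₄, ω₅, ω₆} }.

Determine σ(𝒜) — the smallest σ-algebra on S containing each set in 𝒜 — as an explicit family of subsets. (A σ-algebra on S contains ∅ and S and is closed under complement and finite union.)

Answer: σ(𝒜) = { {}, {ω₁}, {ω₂}, {ω₃}, {ω₆}, {ω₁, ω₂}, {ω₁, ω₃}, {ω₁, ω₆}, {ω₂, ω₃}, {ω₂, ω₆}, {ω₃, ω₆}, {ω₄, ω₅}, {ω₁, ω₂, ω₃}, {ω₁, ω₂, ω₆}, {ω₁, ω₃, ω₆}, {ω₁, ω₄, ω₅}, {ω₂, ω₃, ω₆}, {ω₂, ω₄, ω₅}, {ω₃, ω₄, ω₅}, {ω₄, ω₅, ω₆}, {ω₁, ω₂, ω₃, ω₆}, {ω₁, ω₂, ω₄, ω₅}, {ω₁, ω₃, ω₄, ω₅}, {ω₁, ω₄, ω₅, ω₆}, {ω₂, ω₃, ω₄, ω₅}, {ω₂, ω₄, ω₅, ω₆}, {ω₃, ω₄, ω₅, ω₆}, {ω₁, ω₂, ω₃, ω₄, ω₅}, {ω₁, ω₂, ω₄, ω₅, ω₆}, {ω₁, ω₃, ω₄, ω₅, ω₆}, {ω₂, ω₃, ω₄, ω₅, ω₆}, S }

Working:
Initial family (5 sets): { {}, {ω₁, ω₆}, {ω₁, ω₂, ω₃, ω₆}, {ω₂, ω₄, ω₅, ω₆}, S }.
Pass 1. New:
  {ω₁, ω₃}  = ᶜ of {ω₂, ω₄, ω₅, ω₆}
  {ω₄, ω₅}  = ᶜ of {ω₁, ω₂, ω₃, ω₆}
  {ω₂, ω₃, ω₄, ω₅}  = ᶜ of {ω₁, ω₆}
  {ω₁, ω₂, ω₄, ω₅, ω₆}  = {ω₂, ω₄, ω₅, ω₆} ∪ {ω₁, ω₆}
  |family| = 9
Pass 2: +6 →
  {ω₃}  = ᶜ of {ω₁, ω₂, ω₄, ω₅, ω₆}
  {ω₁, ω₃, ω₆}  = {ω₁, ω₆} ∪ {ω₁, ω₃}
  {ω₁, ω₃, ω₄, ω₅}  = {ω₄, ω₅} ∪ {ω₁, ω₃}
  {ω₁, ω₄, ω₅, ω₆}  = {ω₁, ω₆} ∪ {ω₄, ω₅}
  {ω₁, ω₂, ω₃, ω₄, ω₅}  = {ω₂, ω₃, ω₄, ω₅} ∪ {ω₁, ω₃}
  {ω₂, ω₃, ω₄, ω₅, ω₆}  = {ω₂, ω₃, ω₄, ω₅} ∪ {ω₂, ω₄, ω₅, ω₆}
  |family| = 15
Pass 3 (7 new):
  {ω₁}  = ᶜ of {ω₂, ω₃, ω₄, ω₅, ω₆}
  {ω₆}  = ᶜ of {ω₁, ω₂, ω₃, ω₄, ω₅}
  {ω₂, ω₃}  = ᶜ of {ω₁, ω₄, ω₅, ω₆}
  {ω₂, ω₆}  = ᶜ of {ω₁, ω₃, ω₄, ω₅}
  {ω₂, ω₄, ω₅}  = ᶜ of {ω₁, ω₃, ω₆}
  {ω₃, ω₄, ω₅}  = {ω₄, ω₅} ∪ {ω₃}
  {ω₁, ω₃, ω₄, ω₅, ω₆}  = {ω₄, ω₅} ∪ {ω₁, ω₃, ω₆}
  |family| = 22
Pass 4. New:
  {ω₂}  = ᶜ of {ω₁, ω₃, ω₄, ω₅, ω₆}
  {ω₃, ω₆}  = {ω₆} ∪ {ω₃}
  {ω₁, ω₂, ω₃}  = {ω₁, ω₃} ∪ {ω₂, ω₃}
  {ω₁, ω₂, ω₆}  = ᶜ of {ω₃, ω₄, ω₅}
  {ω₁, ω₄, ω₅}  = {ω₄, ω₅} ∪ {ω₁}
  {ω₂, ω₃, ω₆}  = {ω₂, ω₆} ∪ {ω₃}
  {ω₄, ω₅, ω₆}  = {ω₄, ω₅} ∪ {ω₆}
  {ω₁, ω₂, ω₄, ω₅}  = {ω₂, ω₄, ω₅} ∪ {ω₁}
  {ω₃, ω₄, ω₅, ω₆}  = {ω₃, ω₄, ω₅} ∪ {ω₆}
  |family| = 31
Pass 5. New:
  {ω₁, ω₂}  = ᶜ of {ω₃, ω₄, ω₅, ω₆}
  |family| = 32
Pass 6 adds nothing — fixpoint reached.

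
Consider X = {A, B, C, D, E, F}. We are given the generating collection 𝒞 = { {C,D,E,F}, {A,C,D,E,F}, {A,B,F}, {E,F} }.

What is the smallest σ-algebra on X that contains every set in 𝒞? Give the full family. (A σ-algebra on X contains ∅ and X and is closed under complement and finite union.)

Take S₀ = 𝒞 ∪ {∅, X} = { {}, {E,F}, {A,B,F}, {C,D,E,F}, {A,C,D,E,F}, X }.
Step 1 (5 new):
  {B}  = X∖{A,C,D,E,F}
  {A,B}  = X∖{C,D,E,F}
  {C,D,E}  = X∖{A,B,F}
  {A,B,C,D}  = X∖{E,F}
  {A,B,E,F}  = {E,F} ∪ {A,B,F}
  — 11 sets.
Step 2 adds 6:
  {C,D}  = X∖{A,B,E,F}
  {B,E,F}  = {E,F} ∪ {B}
  {B,C,D,E}  = {C,D,E} ∪ {B}
  {A,B,C,D,E}  = {C,D,E} ∪ {A,B}
  {A,B,C,D,F}  = {A,B,F} ∪ {A,B,C,D}
  {B,C,D,E,F}  = {C,D,E,F} ∪ {B}
  — 17 sets.
Step 3: +6 →
  {A}  = X∖{B,C,D,E,F}
  {E}  = X∖{A,B,C,D,F}
  {F}  = X∖{A,B,C,D,E}
  {A,F}  = X∖{B,C,D,E}
  {A,C,D}  = X∖{B,E,F}
  {B,C,D}  = {C,D} ∪ {B}
  — 23 sets.
Step 4 (9 new):
  {A,E}  = {E} ∪ {A}
  {B,E}  = {B} ∪ {E}
  {B,F}  = {B} ∪ {F}
  {A,B,E}  = {A,B} ∪ {E}
  {A,E,F}  = X∖{B,C,D}
  {C,D,F}  = {C,D} ∪ {F}
  {A,C,D,E}  = {C,D,E} ∪ {A,C,D}
  {A,C,D,F}  = {C,D} ∪ {A,F}
  {B,C,D,F}  = {B,C,D} ∪ {F}
  — 32 sets.
Step 5: already closed under ᶜ and ∪.

Therefore σ(𝒞) = { {}, {A}, {B}, {E}, {F}, {A,B}, {A,E}, {A,F}, {B,E}, {B,F}, {C,D}, {E,F}, {A,B,E}, {A,B,F}, {A,C,D}, {A,E,F}, {B,C,D}, {B,E,F}, {C,D,E}, {C,D,F}, {A,B,C,D}, {A,B,E,F}, {A,C,D,E}, {A,C,D,F}, {B,C,D,E}, {B,C,D,F}, {C,D,E,F}, {A,B,C,D,E}, {A,B,C,D,F}, {A,C,D,E,F}, {B,C,D,E,F}, X } (|σ(𝒞)| = 32).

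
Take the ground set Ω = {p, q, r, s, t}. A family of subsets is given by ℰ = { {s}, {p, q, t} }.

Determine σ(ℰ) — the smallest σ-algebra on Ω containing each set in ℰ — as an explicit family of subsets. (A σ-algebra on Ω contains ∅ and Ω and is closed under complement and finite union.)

Initial family (4 sets): { {}, {s}, {p, q, t}, Ω }.
Pass 1 adds 3:
  {r, s}  = {p, q, t}ᶜ
  {p, q, r, t}  = {s}ᶜ
  {p, q, s, t}  = {p, q, t} ∪ {s}
  — 7 sets.
Pass 2 (1 new):
  {r}  = {p, q, s, t}ᶜ
  — 8 sets.
After Pass 3 the family is unchanged; done.

σ(ℰ) = { {}, {r}, {s}, {r, s}, {p, q, t}, {p, q, r, t}, {p, q, s, t}, Ω }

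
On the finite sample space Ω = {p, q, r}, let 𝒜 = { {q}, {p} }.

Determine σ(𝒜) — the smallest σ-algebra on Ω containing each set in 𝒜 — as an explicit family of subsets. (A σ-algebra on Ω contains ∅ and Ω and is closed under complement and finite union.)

σ(𝒜) (8 sets): { ∅, {p}, {q}, {r}, {p,q}, {p,r}, {q,r}, Ω }

Check:
Initial family (4 sets): { ∅, {p}, {q}, Ω }.
Round 1: 3 new —
  {p,q}  = {q} ∪ {p}
  {p,r}  = Ω∖{q}
  {q,r}  = Ω∖{p}
  (now 7)
Round 2: +1 →
  {r}  = Ω∖{p,q}
  (now 8)
Round 3 adds nothing — fixpoint reached.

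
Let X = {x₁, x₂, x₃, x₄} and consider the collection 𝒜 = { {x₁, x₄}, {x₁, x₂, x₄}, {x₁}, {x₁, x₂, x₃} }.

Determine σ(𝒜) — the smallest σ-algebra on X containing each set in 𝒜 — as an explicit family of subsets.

Begin from { {}, {x₁}, {x₁, x₄}, {x₁, x₂, x₃}, {x₁, x₂, x₄}, X } (that is, 𝒜 plus ∅ and X).
Iteration 1. New:
  {x₃}  = X∖{x₁, x₂, x₄}
  {x₄}  = X∖{x₁, x₂, x₃}
  {x₂, x₃}  = X∖{x₁, x₄}
  {x₂, x₃, x₄}  = X∖{x₁}
  |family| = 10
Iteration 2. New:
  {x₁, x₃}  = {x₃} ∪ {x₁}
  {x₃, x₄}  = {x₃} ∪ {x₄}
  {x₁, x₃, x₄}  = {x₃} ∪ {x₁, x₄}
  |family| = 13
Iteration 3: +3 →
  {x₂}  = X∖{x₁, x₃, x₄}
  {x₁, x₂}  = X∖{x₃, x₄}
  {x₂, x₄}  = X∖{x₁, x₃}
  |family| = 16
Iteration 4: already closed under ᶜ and ∪.

Hence σ(𝒜) has 16 members: { {}, {x₁}, {x₂}, {x₃}, {x₄}, {x₁, x₂}, {x₁, x₃}, {x₁, x₄}, {x₂, x₃}, {x₂, x₄}, {x₃, x₄}, {x₁, x₂, x₃}, {x₁, x₂, x₄}, {x₁, x₃, x₄}, {x₂, x₃, x₄}, X }.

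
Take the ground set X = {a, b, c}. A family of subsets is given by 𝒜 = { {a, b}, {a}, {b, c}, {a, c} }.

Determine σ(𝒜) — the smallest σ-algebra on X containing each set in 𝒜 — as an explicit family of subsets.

Initial family (6 sets): { ∅, {a}, {a, b}, {a, c}, {b, c}, X }.
Round 1. New:
  {b}  = complement {a, c}
  {c}  = complement {a, b}
Round 2: stable.

Hence σ(𝒜) has 8 members: { ∅, {a}, {b}, {c}, {a, b}, {a, c}, {b, c}, X }.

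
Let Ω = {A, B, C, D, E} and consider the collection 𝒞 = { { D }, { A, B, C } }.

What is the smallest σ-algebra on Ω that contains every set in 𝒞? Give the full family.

|σ(𝒞)| = 8.  σ(𝒞) = { {  }, { D }, { E }, { D, E }, { A, B, C }, { A, B, C, D }, { A, B, C, E }, Ω }

Trace:
Take S₀ = 𝒞 ∪ {∅, Ω} = { {  }, { D }, { A, B, C }, Ω }.
Round 1 (3 new):
  { D, E }  = complement { A, B, C }
  { A, B, C, D }  = { A, B, C } ∪ { D }
  { A, B, C, E }  = complement { D }
Round 2. New:
  { E }  = complement { A, B, C, D }
Round 3: closed — nothing new.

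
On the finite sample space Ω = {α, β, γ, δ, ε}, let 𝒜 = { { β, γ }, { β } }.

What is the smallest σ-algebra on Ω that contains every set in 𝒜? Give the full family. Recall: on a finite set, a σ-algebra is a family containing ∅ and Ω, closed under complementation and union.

σ(𝒜) (8 sets): { {  }, { β }, { γ }, { β, γ }, { α, δ, ε }, { α, β, δ, ε }, { α, γ, δ, ε }, Ω }

Check:
Take S₀ = 𝒜 ∪ {∅, Ω} = { {  }, { β }, { β, γ }, Ω }.
Step 1 adds 2:
  { α, δ, ε }  = complement { β, γ }
  { α, γ, δ, ε }  = complement { β }
  — 6 sets.
Step 2: +1 →
  { α, β, δ, ε }  = { α, δ, ε } ∪ { β }
  — 7 sets.
Step 3: 1 new —
  { γ }  = complement { α, β, δ, ε }
  — 8 sets.
Step 4: no new sets; the family is a σ-algebra.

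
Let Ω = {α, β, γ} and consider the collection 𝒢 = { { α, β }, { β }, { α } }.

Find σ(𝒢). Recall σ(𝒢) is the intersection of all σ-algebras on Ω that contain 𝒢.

σ(𝒢) (8 sets): { {  }, { α }, { β }, { γ }, { α, β }, { α, γ }, { β, γ }, Ω }

Derivation:
Begin from { {  }, { α }, { β }, { α, β }, Ω } (that is, 𝒢 plus ∅ and Ω).
Iteration 1 adds 3:
  { γ }  = { α, β }ᶜ
  { α, γ }  = { β }ᶜ
  { β, γ }  = { α }ᶜ
  (now 8)
Iteration 2: already closed under ᶜ and ∪.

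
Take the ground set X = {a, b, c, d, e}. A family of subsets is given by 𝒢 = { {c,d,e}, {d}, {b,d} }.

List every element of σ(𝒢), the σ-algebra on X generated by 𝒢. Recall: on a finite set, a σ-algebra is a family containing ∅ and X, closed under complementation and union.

Answer: σ(𝒢) = { {}, {a}, {b}, {d}, {a,b}, {a,d}, {b,d}, {c,e}, {a,b,d}, {a,c,e}, {b,c,e}, {c,d,e}, {a,b,c,e}, {a,c,d,e}, {b,c,d,e}, X }

Working:
Begin from { {}, {d}, {b,d}, {c,d,e}, X } (that is, 𝒢 plus ∅ and X).
Round 1 adds 4:
  {a,b}  = complement {c,d,e}
  {a,c,e}  = complement {b,d}
  {a,b,c,e}  = complement {d}
  {b,c,d,e}  = {c,d,e} ∪ {b,d}
Round 2: +3 →
  {a}  = complement {b,c,d,e}
  {a,b,d}  = {a,b} ∪ {d}
  {a,c,d,e}  = {c,d,e} ∪ {a,c,e}
Round 3: 3 new —
  {b}  = complement {a,c,d,e}
  {a,d}  = {d} ∪ {a}
  {c,e}  = complement {a,b,d}
Round 4. New:
  {b,c,e}  = complement {a,d}
Round 5: no new sets; the family is a σ-algebra.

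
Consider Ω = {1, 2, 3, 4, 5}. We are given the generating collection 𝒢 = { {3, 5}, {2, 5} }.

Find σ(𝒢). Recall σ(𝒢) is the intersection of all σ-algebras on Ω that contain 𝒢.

Begin from { ∅, {2, 5}, {3, 5}, Ω } (that is, 𝒢 plus ∅ and Ω).
Iteration 1: 3 new —
  {1, 2, 4}  = complement {3, 5}
  {1, 3, 4}  = complement {2, 5}
  {2, 3, 5}  = {3, 5} ∪ {2, 5}
  (now 7)
Iteration 2 adds 4:
  {1, 4}  = complement {2, 3, 5}
  {1, 2, 3, 4}  = {1, 3, 4} ∪ {1, 2, 4}
  {1, 2, 4, 5}  = {2, 5} ∪ {1, 2, 4}
  {1, 3, 4, 5}  = {1, 3, 4} ∪ {3, 5}
  (now 11)
Iteration 3: +3 →
  {2}  = complement {1, 3, 4, 5}
  {3}  = complement {1, 2, 4, 5}
  {5}  = complement {1, 2, 3, 4}
  (now 14)
Iteration 4: +2 →
  {2, 3}  = {3} ∪ {2}
  {1, 4, 5}  = {1, 4} ∪ {5}
  (now 16)
Iteration 5: stable.

σ(𝒢) = { ∅, {2}, {3}, {5}, {1, 4}, {2, 3}, {2, 5}, {3, 5}, {1, 2, 4}, {1, 3, 4}, {1, 4, 5}, {2, 3, 5}, {1, 2, 3, 4}, {1, 2, 4, 5}, {1, 3, 4, 5}, Ω }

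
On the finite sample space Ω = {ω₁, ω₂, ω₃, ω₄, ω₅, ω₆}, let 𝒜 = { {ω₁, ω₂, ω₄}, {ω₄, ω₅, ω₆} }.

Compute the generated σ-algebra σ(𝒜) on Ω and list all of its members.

Answer: σ(𝒜) = { ∅, {ω₃}, {ω₄}, {ω₁, ω₂}, {ω₃, ω₄}, {ω₅, ω₆}, {ω₁, ω₂, ω₃}, {ω₁, ω₂, ω₄}, {ω₃, ω₅, ω₆}, {ω₄, ω₅, ω₆}, {ω₁, ω₂, ω₃, ω₄}, {ω₁, ω₂, ω₅, ω₆}, {ω₃, ω₄, ω₅, ω₆}, {ω₁, ω₂, ω₃, ω₅, ω₆}, {ω₁, ω₂, ω₄, ω₅, ω₆}, Ω }

Check:
Seed the family with 𝒜 together with ∅ and Ω: { ∅, {ω₁, ω₂, ω₄}, {ω₄, ω₅, ω₆}, Ω }.
Iteration 1: 3 new —
  {ω₁, ω₂, ω₃}  = complement {ω₄, ω₅, ω₆}
  {ω₃, ω₅, ω₆}  = complement {ω₁, ω₂, ω₄}
  {ω₁, ω₂, ω₄, ω₅, ω₆}  = {ω₁, ω₂, ω₄} ∪ {ω₄, ω₅, ω₆}
  — 7 sets.
Iteration 2: +4 →
  {ω₃}  = complement {ω₁, ω₂, ω₄, ω₅, ω₆}
  {ω₁, ω₂, ω₃, ω₄}  = {ω₁, ω₂, ω₃} ∪ {ω₁, ω₂, ω₄}
  {ω₃, ω₄, ω₅, ω₆}  = {ω₃, ω₅, ω₆} ∪ {ω₄, ω₅, ω₆}
  {ω₁, ω₂, ω₃, ω₅, ω₆}  = {ω₁, ω₂, ω₃} ∪ {ω₃, ω₅, ω₆}
  — 11 sets.
Iteration 3: +3 →
  {ω₄}  = complement {ω₁, ω₂, ω₃, ω₅, ω₆}
  {ω₁, ω₂}  = complement {ω₃, ω₄, ω₅, ω₆}
  {ω₅, ω₆}  = complement {ω₁, ω₂, ω₃, ω₄}
  — 14 sets.
Iteration 4 (2 new):
  {ω₃, ω₄}  = {ω₃} ∪ {ω₄}
  {ω₁, ω₂, ω₅, ω₆}  = {ω₅, ω₆} ∪ {ω₁, ω₂}
  — 16 sets.
Iteration 5 adds nothing — fixpoint reached.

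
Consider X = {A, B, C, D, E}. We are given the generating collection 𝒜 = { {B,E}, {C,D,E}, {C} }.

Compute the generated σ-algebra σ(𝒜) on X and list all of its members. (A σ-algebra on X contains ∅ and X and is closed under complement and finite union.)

Take S₀ = 𝒜 ∪ {∅, X} = { {}, {C}, {B,E}, {C,D,E}, X }.
Iteration 1: 5 new —
  {A,B}  = {C,D,E}ᶜ
  {A,C,D}  = {B,E}ᶜ
  {B,C,E}  = {C} ∪ {B,E}
  {A,B,D,E}  = {C}ᶜ
  {B,C,D,E}  = {B,E} ∪ {C,D,E}
Iteration 2 (7 new):
  {A}  = {B,C,D,E}ᶜ
  {A,D}  = {B,C,E}ᶜ
  {A,B,C}  = {A,B} ∪ {C}
  {A,B,E}  = {B,E} ∪ {A,B}
  {A,B,C,D}  = {A,B} ∪ {A,C,D}
  {A,B,C,E}  = {A,B} ∪ {B,C,E}
  {A,C,D,E}  = {C,D,E} ∪ {A,C,D}
Iteration 3: 7 new —
  {B}  = {A,C,D,E}ᶜ
  {D}  = {A,B,C,E}ᶜ
  {E}  = {A,B,C,D}ᶜ
  {A,C}  = {C} ∪ {A}
  {C,D}  = {A,B,E}ᶜ
  {D,E}  = {A,B,C}ᶜ
  {A,B,D}  = {A,D} ∪ {A,B}
Iteration 4 (8 new):
  {A,E}  = {E} ∪ {A}
  {B,C}  = {B} ∪ {C}
  {B,D}  = {B} ∪ {D}
  {C,E}  = {A,B,D}ᶜ
  {A,C,E}  = {E} ∪ {A,C}
  {A,D,E}  = {E} ∪ {A,D}
  {B,C,D}  = {C,D} ∪ {B}
  {B,D,E}  = {A,C}ᶜ
Iteration 5: already closed under ᶜ and ∪.

σ(𝒜) = { {}, {A}, {B}, {C}, {D}, {E}, {A,B}, {A,C}, {A,D}, {A,E}, {B,C}, {B,D}, {B,E}, {C,D}, {C,E}, {D,E}, {A,B,C}, {A,B,D}, {A,B,E}, {A,C,D}, {A,C,E}, {A,D,E}, {B,C,D}, {B,C,E}, {B,D,E}, {C,D,E}, {A,B,C,D}, {A,B,C,E}, {A,B,D,E}, {A,C,D,E}, {B,C,D,E}, X }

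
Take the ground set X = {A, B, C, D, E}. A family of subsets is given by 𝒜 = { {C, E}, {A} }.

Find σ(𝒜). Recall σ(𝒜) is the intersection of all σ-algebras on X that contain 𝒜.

σ(𝒜) = { {}, {A}, {B, D}, {C, E}, {A, B, D}, {A, C, E}, {B, C, D, E}, X }

Trace:
Seed the family with 𝒜 together with ∅ and X: { {}, {A}, {C, E}, X }.
Step 1 adds 3:
  {A, B, D}  = X∖{C, E}
  {A, C, E}  = {C, E} ∪ {A}
  {B, C, D, E}  = X∖{A}
Step 2: +1 →
  {B, D}  = X∖{A, C, E}
Step 3: closed — nothing new.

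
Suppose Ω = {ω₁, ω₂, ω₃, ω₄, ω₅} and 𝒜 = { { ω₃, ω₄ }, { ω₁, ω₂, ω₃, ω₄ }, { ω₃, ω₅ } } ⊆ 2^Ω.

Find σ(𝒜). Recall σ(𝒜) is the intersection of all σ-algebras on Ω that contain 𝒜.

Initial family (5 sets): { ∅, { ω₃, ω₄ }, { ω₃, ω₅ }, { ω₁, ω₂, ω₃, ω₄ }, Ω }.
Pass 1. New:
  { ω₅ }  = ᶜ of { ω₁, ω₂, ω₃, ω₄ }
  { ω₁, ω₂, ω₄ }  = ᶜ of { ω₃, ω₅ }
  { ω₁, ω₂, ω₅ }  = ᶜ of { ω₃, ω₄ }
  { ω₃, ω₄, ω₅ }  = { ω₃, ω₄ } ∪ { ω₃, ω₅ }
Pass 2: +3 →
  { ω₁, ω₂ }  = ᶜ of { ω₃, ω₄, ω₅ }
  { ω₁, ω₂, ω₃, ω₅ }  = { ω₁, ω₂, ω₅ } ∪ { ω₃, ω₅ }
  { ω₁, ω₂, ω₄, ω₅ }  = { ω₁, ω₂, ω₄ } ∪ { ω₅ }
Pass 3. New:
  { ω₃ }  = ᶜ of { ω₁, ω₂, ω₄, ω₅ }
  { ω₄ }  = ᶜ of { ω₁, ω₂, ω₃, ω₅ }
Pass 4: 2 new —
  { ω₄, ω₅ }  = { ω₄ } ∪ { ω₅ }
  { ω₁, ω₂, ω₃ }  = { ω₃ } ∪ { ω₁, ω₂ }
After Pass 5 the family is unchanged; done.

σ(𝒜) = { ∅, { ω₃ }, { ω₄ }, { ω₅ }, { ω₁, ω₂ }, { ω₃, ω₄ }, { ω₃, ω₅ }, { ω₄, ω₅ }, { ω₁, ω₂, ω₃ }, { ω₁, ω₂, ω₄ }, { ω₁, ω₂, ω₅ }, { ω₃, ω₄, ω₅ }, { ω₁, ω₂, ω₃, ω₄ }, { ω₁, ω₂, ω₃, ω₅ }, { ω₁, ω₂, ω₄, ω₅ }, Ω }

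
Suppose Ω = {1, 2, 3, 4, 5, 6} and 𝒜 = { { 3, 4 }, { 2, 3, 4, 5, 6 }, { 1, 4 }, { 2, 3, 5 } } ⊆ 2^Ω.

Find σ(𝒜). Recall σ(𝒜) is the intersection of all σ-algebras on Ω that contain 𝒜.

Begin from { ∅, { 1, 4 }, { 3, 4 }, { 2, 3, 5 }, { 2, 3, 4, 5, 6 }, Ω } (that is, 𝒜 plus ∅ and Ω).
Step 1: 7 new —
  { 1 }  = complement { 2, 3, 4, 5, 6 }
  { 1, 3, 4 }  = { 3, 4 } ∪ { 1, 4 }
  { 1, 4, 6 }  = complement { 2, 3, 5 }
  { 1, 2, 5, 6 }  = complement { 3, 4 }
  { 2, 3, 4, 5 }  = { 3, 4 } ∪ { 2, 3, 5 }
  { 2, 3, 5, 6 }  = complement { 1, 4 }
  { 1, 2, 3, 4, 5 }  = { 2, 3, 5 } ∪ { 1, 4 }
  |family| = 13
Step 2. New:
  { 6 }  = complement { 1, 2, 3, 4, 5 }
  { 1, 6 }  = complement { 2, 3, 4, 5 }
  { 2, 5, 6 }  = complement { 1, 3, 4 }
  { 1, 2, 3, 5 }  = { 2, 3, 5 } ∪ { 1 }
  { 1, 3, 4, 6 }  = { 3, 4 } ∪ { 1, 4, 6 }
  { 1, 2, 3, 5, 6 }  = { 2, 3, 5 } ∪ { 1, 2, 5, 6 }
  { 1, 2, 4, 5, 6 }  = { 1, 4, 6 } ∪ { 1, 2, 5, 6 }
  |family| = 20
Step 3: +5 →
  { 3 }  = complement { 1, 2, 4, 5, 6 }
  { 4 }  = complement { 1, 2, 3, 5, 6 }
  { 2, 5 }  = complement { 1, 3, 4, 6 }
  { 4, 6 }  = complement { 1, 2, 3, 5 }
  { 3, 4, 6 }  = { 3, 4 } ∪ { 6 }
  |family| = 25
Step 4: +7 →
  { 1, 3 }  = { 1 } ∪ { 3 }
  { 3, 6 }  = { 6 } ∪ { 3 }
  { 1, 2, 5 }  = complement { 3, 4, 6 }
  { 1, 3, 6 }  = { 1, 6 } ∪ { 3 }
  { 2, 4, 5 }  = { 2, 5 } ∪ { 4 }
  { 1, 2, 4, 5 }  = { 2, 5 } ∪ { 1, 4 }
  { 2, 4, 5, 6 }  = { 2, 5 } ∪ { 4, 6 }
  |family| = 32
After Step 5 the family is unchanged; done.

Therefore σ(𝒜) = { ∅, { 1 }, { 3 }, { 4 }, { 6 }, { 1, 3 }, { 1, 4 }, { 1, 6 }, { 2, 5 }, { 3, 4 }, { 3, 6 }, { 4, 6 }, { 1, 2, 5 }, { 1, 3, 4 }, { 1, 3, 6 }, { 1, 4, 6 }, { 2, 3, 5 }, { 2, 4, 5 }, { 2, 5, 6 }, { 3, 4, 6 }, { 1, 2, 3, 5 }, { 1, 2, 4, 5 }, { 1, 2, 5, 6 }, { 1, 3, 4, 6 }, { 2, 3, 4, 5 }, { 2, 3, 5, 6 }, { 2, 4, 5, 6 }, { 1, 2, 3, 4, 5 }, { 1, 2, 3, 5, 6 }, { 1, 2, 4, 5, 6 }, { 2, 3, 4, 5, 6 }, Ω } (|σ(𝒜)| = 32).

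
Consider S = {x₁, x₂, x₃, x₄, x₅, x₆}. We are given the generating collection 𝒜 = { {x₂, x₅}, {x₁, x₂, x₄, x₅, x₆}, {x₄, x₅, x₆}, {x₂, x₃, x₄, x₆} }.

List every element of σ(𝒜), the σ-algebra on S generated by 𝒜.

Answer: σ(𝒜) = { ∅, {x₁}, {x₂}, {x₃}, {x₅}, {x₁, x₂}, {x₁, x₃}, {x₁, x₅}, {x₂, x₃}, {x₂, x₅}, {x₃, x₅}, {x₄, x₆}, {x₁, x₂, x₃}, {x₁, x₂, x₅}, {x₁, x₃, x₅}, {x₁, x₄, x₆}, {x₂, x₃, x₅}, {x₂, x₄, x₆}, {x₃, x₄, x₆}, {x₄, x₅, x₆}, {x₁, x₂, x₃, x₅}, {x₁, x₂, x₄, x₆}, {x₁, x₃, x₄, x₆}, {x₁, x₄, x₅, x₆}, {x₂, x₃, x₄, x₆}, {x₂, x₄, x₅, x₆}, {x₃, x₄, x₅, x₆}, {x₁, x₂, x₃, x₄, x₆}, {x₁, x₂, x₄, x₅, x₆}, {x₁, x₃, x₄, x₅, x₆}, {x₂, x₃, x₄, x₅, x₆}, S }

Working:
Seed the family with 𝒜 together with ∅ and S: { ∅, {x₂, x₅}, {x₄, x₅, x₆}, {x₂, x₃, x₄, x₆}, {x₁, x₂, x₄, x₅, x₆}, S }.
Step 1 adds 6:
  {x₃}  = ᶜ of {x₁, x₂, x₄, x₅, x₆}
  {x₁, x₅}  = ᶜ of {x₂, x₃, x₄, x₆}
  {x₁, x₂, x₃}  = ᶜ of {x₄, x₅, x₆}
  {x₁, x₃, x₄, x₆}  = ᶜ of {x₂, x₅}
  {x₂, x₄, x₅, x₆}  = {x₂, x₅} ∪ {x₄, x₅, x₆}
  {x₂, x₃, x₄, x₅, x₆}  = {x₂, x₅} ∪ {x₂, x₃, x₄, x₆}
  (now 12)
Step 2: 10 new —
  {x₁}  = ᶜ of {x₂, x₃, x₄, x₅, x₆}
  {x₁, x₃}  = ᶜ of {x₂, x₄, x₅, x₆}
  {x₁, x₂, x₅}  = {x₂, x₅} ∪ {x₁, x₅}
  {x₁, x₃, x₅}  = {x₃} ∪ {x₁, x₅}
  {x₂, x₃, x₅}  = {x₂, x₅} ∪ {x₃}
  {x₁, x₂, x₃, x₅}  = {x₂, x₅} ∪ {x₁, x₂, x₃}
  {x₁, x₄, x₅, x₆}  = {x₁, x₅} ∪ {x₄, x₅, x₆}
  {x₃, x₄, x₅, x₆}  = {x₃} ∪ {x₄, x₅, x₆}
  {x₁, x₂, x₃, x₄, x₆}  = {x₁, x₂, x₃} ∪ {x₂, x₃, x₄, x₆}
  {x₁, x₃, x₄, x₅, x₆}  = {x₁, x₃, x₄, x₆} ∪ {x₁, x₅}
  (now 22)
Step 3 adds 8:
  {x₂}  = ᶜ of {x₁, x₃, x₄, x₅, x₆}
  {x₅}  = ᶜ of {x₁, x₂, x₃, x₄, x₆}
  {x₁, x₂}  = ᶜ of {x₃, x₄, x₅, x₆}
  {x₂, x₃}  = ᶜ of {x₁, x₄, x₅, x₆}
  {x₄, x₆}  = ᶜ of {x₁, x₂, x₃, x₅}
  {x₁, x₄, x₆}  = ᶜ of {x₂, x₃, x₅}
  {x₂, x₄, x₆}  = ᶜ of {x₁, x₃, x₅}
  {x₃, x₄, x₆}  = ᶜ of {x₁, x₂, x₅}
  (now 30)
Step 4 (2 new):
  {x₃, x₅}  = {x₅} ∪ {x₃}
  {x₁, x₂, x₄, x₆}  = {x₂, x₄, x₆} ∪ {x₁, x₂}
  (now 32)
Step 5: closed — nothing new.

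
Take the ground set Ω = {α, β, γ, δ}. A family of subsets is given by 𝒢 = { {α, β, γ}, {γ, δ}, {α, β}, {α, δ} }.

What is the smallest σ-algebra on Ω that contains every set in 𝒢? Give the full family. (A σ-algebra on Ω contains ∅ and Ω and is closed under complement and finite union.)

σ(𝒢) = { {}, {α}, {β}, {γ}, {δ}, {α, β}, {α, γ}, {α, δ}, {β, γ}, {β, δ}, {γ, δ}, {α, β, γ}, {α, β, δ}, {α, γ, δ}, {β, γ, δ}, Ω }

Working:
Take S₀ = 𝒢 ∪ {∅, Ω} = { {}, {α, β}, {α, δ}, {γ, δ}, {α, β, γ}, Ω }.
Round 1: 4 new —
  {δ}  = {α, β, γ}ᶜ
  {β, γ}  = {α, δ}ᶜ
  {α, β, δ}  = {α, δ} ∪ {α, β}
  {α, γ, δ}  = {γ, δ} ∪ {α, δ}
  (now 10)
Round 2 (3 new):
  {β}  = {α, γ, δ}ᶜ
  {γ}  = {α, β, δ}ᶜ
  {β, γ, δ}  = {γ, δ} ∪ {β, γ}
  (now 13)
Round 3: 2 new —
  {α}  = {β, γ, δ}ᶜ
  {β, δ}  = {δ} ∪ {β}
  (now 15)
Round 4: +1 →
  {α, γ}  = {β, δ}ᶜ
  (now 16)
After Round 5 the family is unchanged; done.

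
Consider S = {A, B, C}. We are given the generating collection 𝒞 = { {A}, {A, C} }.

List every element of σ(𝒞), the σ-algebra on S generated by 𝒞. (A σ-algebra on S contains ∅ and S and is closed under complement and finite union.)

|σ(𝒞)| = 8.  σ(𝒞) = { {}, {A}, {B}, {C}, {A, B}, {A, C}, {B, C}, S }

Trace:
Initial family (4 sets): { {}, {A}, {A, C}, S }.
Round 1 adds 2:
  {B}  = complement {A, C}
  {B, C}  = complement {A}
  — 6 sets.
Round 2 (1 new):
  {A, B}  = {B} ∪ {A}
  — 7 sets.
Round 3. New:
  {C}  = complement {A, B}
  — 8 sets.
After Round 4 the family is unchanged; done.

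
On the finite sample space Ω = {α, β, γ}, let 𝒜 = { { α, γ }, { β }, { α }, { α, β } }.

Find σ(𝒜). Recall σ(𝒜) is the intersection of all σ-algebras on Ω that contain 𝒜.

Start: 𝒜 ∪ {∅, Ω} = { ∅, { α }, { β }, { α, β }, { α, γ }, Ω }.
Iteration 1. New:
  { γ }  = complement { α, β }
  { β, γ }  = complement { α }
  (now 8)
Iteration 2: closed — nothing new.

σ(𝒜) = { ∅, { α }, { β }, { γ }, { α, β }, { α, γ }, { β, γ }, Ω }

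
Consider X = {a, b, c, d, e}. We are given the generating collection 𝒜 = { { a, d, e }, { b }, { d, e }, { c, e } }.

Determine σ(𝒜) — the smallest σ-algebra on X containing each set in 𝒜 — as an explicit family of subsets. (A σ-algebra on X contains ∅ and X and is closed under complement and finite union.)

σ(𝒜) (32 sets): { {}, { a }, { b }, { c }, { d }, { e }, { a, b }, { a, c }, { a, d }, { a, e }, { b, c }, { b, d }, { b, e }, { c, d }, { c, e }, { d, e }, { a, b, c }, { a, b, d }, { a, b, e }, { a, c, d }, { a, c, e }, { a, d, e }, { b, c, d }, { b, c, e }, { b, d, e }, { c, d, e }, { a, b, c, d }, { a, b, c, e }, { a, b, d, e }, { a, c, d, e }, { b, c, d, e }, X }

Check:
Take S₀ = 𝒜 ∪ {∅, X} = { {}, { b }, { c, e }, { d, e }, { a, d, e }, X }.
Round 1 (8 new):
  { b, c }  = X∖{ a, d, e }
  { a, b, c }  = X∖{ d, e }
  { a, b, d }  = X∖{ c, e }
  { b, c, e }  = { c, e } ∪ { b }
  { b, d, e }  = { d, e } ∪ { b }
  { c, d, e }  = { d, e } ∪ { c, e }
  { a, b, d, e }  = { a, d, e } ∪ { b }
  { a, c, d, e }  = X∖{ b }
Round 2: +7 →
  { c }  = X∖{ a, b, d, e }
  { a, b }  = X∖{ c, d, e }
  { a, c }  = X∖{ b, d, e }
  { a, d }  = X∖{ b, c, e }
  { a, b, c, d }  = { a, b, c } ∪ { a, b, d }
  { a, b, c, e }  = { a, b, c } ∪ { b, c, e }
  { b, c, d, e }  = { c, d, e } ∪ { b }
Round 3. New:
  { a }  = X∖{ b, c, d, e }
  { d }  = X∖{ a, b, c, e }
  { e }  = X∖{ a, b, c, d }
  { a, c, d }  = { a, d } ∪ { a, c }
  { a, c, e }  = { a, c } ∪ { c, e }
Round 4 adds 6:
  { a, e }  = { e } ∪ { a }
  { b, d }  = X∖{ a, c, e }
  { b, e }  = X∖{ a, c, d }
  { c, d }  = { c } ∪ { d }
  { a, b, e }  = { a, b } ∪ { e }
  { b, c, d }  = { b, c } ∪ { d }
After Round 5 the family is unchanged; done.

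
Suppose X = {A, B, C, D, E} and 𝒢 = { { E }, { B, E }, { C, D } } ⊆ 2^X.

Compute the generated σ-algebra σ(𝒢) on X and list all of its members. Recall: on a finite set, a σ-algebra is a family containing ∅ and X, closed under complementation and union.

Start: 𝒢 ∪ {∅, X} = { ∅, { E }, { B, E }, { C, D }, X }.
Round 1 (5 new):
  { A, B, E }  = X∖{ C, D }
  { A, C, D }  = X∖{ B, E }
  { C, D, E }  = { C, D } ∪ { E }
  { A, B, C, D }  = X∖{ E }
  { B, C, D, E }  = { B, E } ∪ { C, D }
  (now 10)
Round 2: 3 new —
  { A }  = X∖{ B, C, D, E }
  { A, B }  = X∖{ C, D, E }
  { A, C, D, E }  = { C, D, E } ∪ { A, C, D }
  (now 13)
Round 3 (2 new):
  { B }  = X∖{ A, C, D, E }
  { A, E }  = { E } ∪ { A }
  (now 15)
Round 4 adds 1:
  { B, C, D }  = X∖{ A, E }
  (now 16)
Round 5: stable.

|σ(𝒢)| = 16.  σ(𝒢) = { ∅, { A }, { B }, { E }, { A, B }, { A, E }, { B, E }, { C, D }, { A, B, E }, { A, C, D }, { B, C, D }, { C, D, E }, { A, B, C, D }, { A, C, D, E }, { B, C, D, E }, X }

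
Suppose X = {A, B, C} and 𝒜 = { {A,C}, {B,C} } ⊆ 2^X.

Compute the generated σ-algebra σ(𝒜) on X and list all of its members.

Initial family (4 sets): { {}, {A,C}, {B,C}, X }.
Iteration 1 adds 2:
  {A}  = {B,C}ᶜ
  {B}  = {A,C}ᶜ
Iteration 2. New:
  {A,B}  = {B} ∪ {A}
Iteration 3 adds 1:
  {C}  = {A,B}ᶜ
Iteration 4: closed — nothing new.

Therefore σ(𝒜) = { {}, {A}, {B}, {C}, {A,B}, {A,C}, {B,C}, X } (|σ(𝒜)| = 8).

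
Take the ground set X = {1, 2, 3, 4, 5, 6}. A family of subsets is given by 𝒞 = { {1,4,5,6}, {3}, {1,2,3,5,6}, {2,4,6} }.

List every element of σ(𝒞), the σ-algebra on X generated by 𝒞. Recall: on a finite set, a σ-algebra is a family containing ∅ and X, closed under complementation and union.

Answer: σ(𝒞) = { ∅, {2}, {3}, {4}, {6}, {1,5}, {2,3}, {2,4}, {2,6}, {3,4}, {3,6}, {4,6}, {1,2,5}, {1,3,5}, {1,4,5}, {1,5,6}, {2,3,4}, {2,3,6}, {2,4,6}, {3,4,6}, {1,2,3,5}, {1,2,4,5}, {1,2,5,6}, {1,3,4,5}, {1,3,5,6}, {1,4,5,6}, {2,3,4,6}, {1,2,3,4,5}, {1,2,3,5,6}, {1,2,4,5,6}, {1,3,4,5,6}, X }

Check:
Start: 𝒞 ∪ {∅, X} = { ∅, {3}, {2,4,6}, {1,4,5,6}, {1,2,3,5,6}, X }.
Round 1 adds 6:
  {4}  = {1,2,3,5,6}ᶜ
  {2,3}  = {1,4,5,6}ᶜ
  {1,3,5}  = {2,4,6}ᶜ
  {2,3,4,6}  = {3} ∪ {2,4,6}
  {1,2,4,5,6}  = {3}ᶜ
  {1,3,4,5,6}  = {3} ∪ {1,4,5,6}
  (now 12)
Round 2 (6 new):
  {2}  = {1,3,4,5,6}ᶜ
  {1,5}  = {2,3,4,6}ᶜ
  {3,4}  = {3} ∪ {4}
  {2,3,4}  = {2,3} ∪ {4}
  {1,2,3,5}  = {1,3,5} ∪ {2,3}
  {1,3,4,5}  = {1,3,5} ∪ {4}
  (now 18)
Round 3: 8 new —
  {2,4}  = {4} ∪ {2}
  {2,6}  = {1,3,4,5}ᶜ
  {4,6}  = {1,2,3,5}ᶜ
  {1,2,5}  = {1,5} ∪ {2}
  {1,4,5}  = {1,5} ∪ {4}
  {1,5,6}  = {2,3,4}ᶜ
  {1,2,5,6}  = {3,4}ᶜ
  {1,2,3,4,5}  = {3,4} ∪ {1,2,3,5}
  (now 26)
Round 4: 5 new —
  {6}  = {1,2,3,4,5}ᶜ
  {2,3,6}  = {1,4,5}ᶜ
  {3,4,6}  = {1,2,5}ᶜ
  {1,2,4,5}  = {1,4,5} ∪ {2}
  {1,3,5,6}  = {2,4}ᶜ
  (now 31)
Round 5 (1 new):
  {3,6}  = {1,2,4,5}ᶜ
  (now 32)
Round 6: no new sets; the family is a σ-algebra.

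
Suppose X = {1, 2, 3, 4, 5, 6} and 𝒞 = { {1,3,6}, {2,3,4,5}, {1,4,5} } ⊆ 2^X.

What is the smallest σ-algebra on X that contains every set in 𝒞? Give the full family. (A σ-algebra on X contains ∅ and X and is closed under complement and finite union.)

Answer: σ(𝒞) = { ∅, {1}, {2}, {3}, {6}, {1,2}, {1,3}, {1,6}, {2,3}, {2,6}, {3,6}, {4,5}, {1,2,3}, {1,2,6}, {1,3,6}, {1,4,5}, {2,3,6}, {2,4,5}, {3,4,5}, {4,5,6}, {1,2,3,6}, {1,2,4,5}, {1,3,4,5}, {1,4,5,6}, {2,3,4,5}, {2,4,5,6}, {3,4,5,6}, {1,2,3,4,5}, {1,2,4,5,6}, {1,3,4,5,6}, {2,3,4,5,6}, X }

Check:
Seed the family with 𝒞 together with ∅ and X: { ∅, {1,3,6}, {1,4,5}, {2,3,4,5}, X }.
Round 1: 5 new —
  {1,6}  = ᶜ of {2,3,4,5}
  {2,3,6}  = ᶜ of {1,4,5}
  {2,4,5}  = ᶜ of {1,3,6}
  {1,2,3,4,5}  = {1,4,5} ∪ {2,3,4,5}
  {1,3,4,5,6}  = {1,4,5} ∪ {1,3,6}
  — 10 sets.
Round 2 adds 7:
  {2}  = ᶜ of {1,3,4,5,6}
  {6}  = ᶜ of {1,2,3,4,5}
  {1,2,3,6}  = {1,3,6} ∪ {2,3,6}
  {1,2,4,5}  = {1,4,5} ∪ {2,4,5}
  {1,4,5,6}  = {1,4,5} ∪ {1,6}
  {1,2,4,5,6}  = {1,6} ∪ {2,4,5}
  {2,3,4,5,6}  = {2,3,6} ∪ {2,3,4,5}
  — 17 sets.
Round 3 adds 8:
  {1}  = ᶜ of {2,3,4,5,6}
  {3}  = ᶜ of {1,2,4,5,6}
  {2,3}  = ᶜ of {1,4,5,6}
  {2,6}  = {2} ∪ {6}
  {3,6}  = ᶜ of {1,2,4,5}
  {4,5}  = ᶜ of {1,2,3,6}
  {1,2,6}  = {1,6} ∪ {2}
  {2,4,5,6}  = {2,4,5} ∪ {6}
  — 25 sets.
Round 4: 7 new —
  {1,2}  = {2} ∪ {1}
  {1,3}  = ᶜ of {2,4,5,6}
  {1,2,3}  = {2,3} ∪ {1}
  {3,4,5}  = ᶜ of {1,2,6}
  {4,5,6}  = {6} ∪ {4,5}
  {1,3,4,5}  = ᶜ of {2,6}
  {3,4,5,6}  = {4,5} ∪ {3,6}
  — 32 sets.
Round 5: already closed under ᶜ and ∪.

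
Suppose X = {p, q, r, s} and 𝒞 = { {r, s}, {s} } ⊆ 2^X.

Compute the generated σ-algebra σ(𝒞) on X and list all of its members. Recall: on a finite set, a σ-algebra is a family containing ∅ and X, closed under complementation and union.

Start: 𝒞 ∪ {∅, X} = { {}, {s}, {r, s}, X }.
Iteration 1. New:
  {p, q}  = {r, s}ᶜ
  {p, q, r}  = {s}ᶜ
  [6 total]
Iteration 2 adds 1:
  {p, q, s}  = {p, q} ∪ {s}
  [7 total]
Iteration 3 (1 new):
  {r}  = {p, q, s}ᶜ
  [8 total]
Iteration 4: closed — nothing new.

Therefore σ(𝒞) = { {}, {r}, {s}, {p, q}, {r, s}, {p, q, r}, {p, q, s}, X } (|σ(𝒞)| = 8).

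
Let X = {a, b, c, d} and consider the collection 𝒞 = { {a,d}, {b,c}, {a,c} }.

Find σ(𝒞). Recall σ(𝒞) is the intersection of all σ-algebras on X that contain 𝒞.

σ(𝒞) (16 sets): { ∅, {a}, {b}, {c}, {d}, {a,b}, {a,c}, {a,d}, {b,c}, {b,d}, {c,d}, {a,b,c}, {a,b,d}, {a,c,d}, {b,c,d}, X }

Check:
Start: 𝒞 ∪ {∅, X} = { ∅, {a,c}, {a,d}, {b,c}, X }.
Round 1: 3 new —
  {b,d}  = ᶜ of {a,c}
  {a,b,c}  = {b,c} ∪ {a,c}
  {a,c,d}  = {a,d} ∪ {a,c}
  — 8 sets.
Round 2: +4 →
  {b}  = ᶜ of {a,c,d}
  {d}  = ᶜ of {a,b,c}
  {a,b,d}  = {a,d} ∪ {b,d}
  {b,c,d}  = {b,c} ∪ {b,d}
  — 12 sets.
Round 3. New:
  {a}  = ᶜ of {b,c,d}
  {c}  = ᶜ of {a,b,d}
  — 14 sets.
Round 4: 2 new —
  {a,b}  = {b} ∪ {a}
  {c,d}  = {c} ∪ {d}
  — 16 sets.
Round 5: already closed under ᶜ and ∪.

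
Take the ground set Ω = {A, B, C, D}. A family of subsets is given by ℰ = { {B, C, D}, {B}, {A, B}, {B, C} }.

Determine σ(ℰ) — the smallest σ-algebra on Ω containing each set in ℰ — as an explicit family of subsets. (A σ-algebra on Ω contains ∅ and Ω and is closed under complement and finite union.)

Take S₀ = ℰ ∪ {∅, Ω} = { {}, {B}, {A, B}, {B, C}, {B, C, D}, Ω }.
Iteration 1: +5 →
  {A}  = ᶜ of {B, C, D}
  {A, D}  = ᶜ of {B, C}
  {C, D}  = ᶜ of {A, B}
  {A, B, C}  = {B, C} ∪ {A, B}
  {A, C, D}  = ᶜ of {B}
Iteration 2: +2 →
  {D}  = ᶜ of {A, B, C}
  {A, B, D}  = {A, B} ∪ {A, D}
Iteration 3: 2 new —
  {C}  = ᶜ of {A, B, D}
  {B, D}  = {D} ∪ {B}
Iteration 4. New:
  {A, C}  = ᶜ of {B, D}
After Iteration 5 the family is unchanged; done.

σ(ℰ) = { {}, {A}, {B}, {C}, {D}, {A, B}, {A, C}, {A, D}, {B, C}, {B, D}, {C, D}, {A, B, C}, {A, B, D}, {A, C, D}, {B, C, D}, Ω }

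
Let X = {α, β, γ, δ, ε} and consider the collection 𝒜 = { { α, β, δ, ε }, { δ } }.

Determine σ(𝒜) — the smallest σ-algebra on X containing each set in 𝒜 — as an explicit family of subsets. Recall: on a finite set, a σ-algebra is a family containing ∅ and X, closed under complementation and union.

Answer: σ(𝒜) = { ∅, { γ }, { δ }, { γ, δ }, { α, β, ε }, { α, β, γ, ε }, { α, β, δ, ε }, X }

Derivation:
Initial family (4 sets): { ∅, { δ }, { α, β, δ, ε }, X }.
Step 1 (2 new):
  { γ }  = complement { α, β, δ, ε }
  { α, β, γ, ε }  = complement { δ }
  [6 total]
Step 2: 1 new —
  { γ, δ }  = { γ } ∪ { δ }
  [7 total]
Step 3 (1 new):
  { α, β, ε }  = complement { γ, δ }
  [8 total]
After Step 4 the family is unchanged; done.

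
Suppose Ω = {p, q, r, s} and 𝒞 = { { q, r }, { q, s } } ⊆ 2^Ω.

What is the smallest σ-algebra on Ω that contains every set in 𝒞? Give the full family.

Answer: σ(𝒞) = { {}, { p }, { q }, { r }, { s }, { p, q }, { p, r }, { p, s }, { q, r }, { q, s }, { r, s }, { p, q, r }, { p, q, s }, { p, r, s }, { q, r, s }, Ω }

Check:
Seed the family with 𝒞 together with ∅ and Ω: { {}, { q, r }, { q, s }, Ω }.
Iteration 1 adds 3:
  { p, r }  = complement { q, s }
  { p, s }  = complement { q, r }
  { q, r, s }  = { q, s } ∪ { q, r }
  (now 7)
Iteration 2: +4 →
  { p }  = complement { q, r, s }
  { p, q, r }  = { q, r } ∪ { p, r }
  { p, q, s }  = { p, s } ∪ { q, s }
  { p, r, s }  = { p, s } ∪ { p, r }
  (now 11)
Iteration 3. New:
  { q }  = complement { p, r, s }
  { r }  = complement { p, q, s }
  { s }  = complement { p, q, r }
  (now 14)
Iteration 4 adds 2:
  { p, q }  = { q } ∪ { p }
  { r, s }  = { r } ∪ { s }
  (now 16)
Iteration 5: closed — nothing new.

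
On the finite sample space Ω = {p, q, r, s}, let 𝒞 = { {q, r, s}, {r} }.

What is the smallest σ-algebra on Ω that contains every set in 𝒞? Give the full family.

Take S₀ = 𝒞 ∪ {∅, Ω} = { {}, {r}, {q, r, s}, Ω }.
Step 1 adds 2:
  {p}  = Ω∖{q, r, s}
  {p, q, s}  = Ω∖{r}
  [6 total]
Step 2: +1 →
  {p, r}  = {r} ∪ {p}
  [7 total]
Step 3 (1 new):
  {q, s}  = Ω∖{p, r}
  [8 total]
After Step 4 the family is unchanged; done.

Therefore σ(𝒞) = { {}, {p}, {r}, {p, r}, {q, s}, {p, q, s}, {q, r, s}, Ω } (|σ(𝒞)| = 8).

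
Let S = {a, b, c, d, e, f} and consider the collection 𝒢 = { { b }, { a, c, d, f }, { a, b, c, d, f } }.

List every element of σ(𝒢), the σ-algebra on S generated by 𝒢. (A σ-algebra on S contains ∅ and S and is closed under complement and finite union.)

Answer: σ(𝒢) = { {}, { b }, { e }, { b, e }, { a, c, d, f }, { a, b, c, d, f }, { a, c, d, e, f }, S }

Check:
Seed the family with 𝒢 together with ∅ and S: { {}, { b }, { a, c, d, f }, { a, b, c, d, f }, S }.
Step 1. New:
  { e }  = S∖{ a, b, c, d, f }
  { b, e }  = S∖{ a, c, d, f }
  { a, c, d, e, f }  = S∖{ b }
  — 8 sets.
After Step 2 the family is unchanged; done.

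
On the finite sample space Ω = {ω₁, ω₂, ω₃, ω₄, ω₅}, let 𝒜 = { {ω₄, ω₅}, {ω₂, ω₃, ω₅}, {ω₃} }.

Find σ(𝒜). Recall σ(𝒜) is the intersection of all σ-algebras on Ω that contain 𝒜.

σ(𝒜) = { ∅, {ω₁}, {ω₂}, {ω₃}, {ω₄}, {ω₅}, {ω₁, ω₂}, {ω₁, ω₃}, {ω₁, ω₄}, {ω₁, ω₅}, {ω₂, ω₃}, {ω₂, ω₄}, {ω₂, ω₅}, {ω₃, ω₄}, {ω₃, ω₅}, {ω₄, ω₅}, {ω₁, ω₂, ω₃}, {ω₁, ω₂, ω₄}, {ω₁, ω₂, ω₅}, {ω₁, ω₃, ω₄}, {ω₁, ω₃, ω₅}, {ω₁, ω₄, ω₅}, {ω₂, ω₃, ω₄}, {ω₂, ω₃, ω₅}, {ω₂, ω₄, ω₅}, {ω₃, ω₄, ω₅}, {ω₁, ω₂, ω₃, ω₄}, {ω₁, ω₂, ω₃, ω₅}, {ω₁, ω₂, ω₄, ω₅}, {ω₁, ω₃, ω₄, ω₅}, {ω₂, ω₃, ω₄, ω₅}, Ω }

Check:
Start: 𝒜 ∪ {∅, Ω} = { ∅, {ω₃}, {ω₄, ω₅}, {ω₂, ω₃, ω₅}, Ω }.
Round 1: +5 →
  {ω₁, ω₄}  = ᶜ of {ω₂, ω₃, ω₅}
  {ω₁, ω₂, ω₃}  = ᶜ of {ω₄, ω₅}
  {ω₃, ω₄, ω₅}  = {ω₄, ω₅} ∪ {ω₃}
  {ω₁, ω₂, ω₄, ω₅}  = ᶜ of {ω₃}
  {ω₂, ω₃, ω₄, ω₅}  = {ω₄, ω₅} ∪ {ω₂, ω₃, ω₅}
Round 2. New:
  {ω₁}  = ᶜ of {ω₂, ω₃, ω₄, ω₅}
  {ω₁, ω₂}  = ᶜ of {ω₃, ω₄, ω₅}
  {ω₁, ω₃, ω₄}  = {ω₃} ∪ {ω₁, ω₄}
  {ω₁, ω₄, ω₅}  = {ω₄, ω₅} ∪ {ω₁, ω₄}
  {ω₁, ω₂, ω₃, ω₄}  = {ω₁, ω₂, ω₃} ∪ {ω₁, ω₄}
  {ω₁, ω₂, ω₃, ω₅}  = {ω₁, ω₂, ω₃} ∪ {ω₂, ω₃, ω₅}
  {ω₁, ω₃, ω₄, ω₅}  = {ω₃, ω₄, ω₅} ∪ {ω₁, ω₄}
Round 3: +7 →
  {ω₂}  = ᶜ of {ω₁, ω₃, ω₄, ω₅}
  {ω₄}  = ᶜ of {ω₁, ω₂, ω₃, ω₅}
  {ω₅}  = ᶜ of {ω₁, ω₂, ω₃, ω₄}
  {ω₁, ω₃}  = {ω₃} ∪ {ω₁}
  {ω₂, ω₃}  = ᶜ of {ω₁, ω₄, ω₅}
  {ω₂, ω₅}  = ᶜ of {ω₁, ω₃, ω₄}
  {ω₁, ω₂, ω₄}  = {ω₁, ω₄} ∪ {ω₁, ω₂}
Round 4 adds 8:
  {ω₁, ω₅}  = {ω₅} ∪ {ω₁}
  {ω₂, ω₄}  = {ω₂} ∪ {ω₄}
  {ω₃, ω₄}  = {ω₃} ∪ {ω₄}
  {ω₃, ω₅}  = ᶜ of {ω₁, ω₂, ω₄}
  {ω₁, ω₂, ω₅}  = {ω₂, ω₅} ∪ {ω₁, ω₂}
  {ω₁, ω₃, ω₅}  = {ω₅} ∪ {ω₁, ω₃}
  {ω₂, ω₃, ω₄}  = {ω₂, ω₃} ∪ {ω₄}
  {ω₂, ω₄, ω₅}  = ᶜ of {ω₁, ω₃}
Round 5 adds nothing — fixpoint reached.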